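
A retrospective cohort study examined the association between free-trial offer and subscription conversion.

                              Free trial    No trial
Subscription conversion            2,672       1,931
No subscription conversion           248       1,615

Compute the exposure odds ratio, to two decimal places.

9.01

Reading the table with exposure as columns: a = 2672 (Free trial, case), b = 248 (Free trial, non-case), c = 1931 (No trial, case), d = 1615.
OR = (a·d)/(b·c) = (2672 × 1615) / (248 × 1931) = 4315280 / 478888 = 9.01104
The odds of subscription conversion are about 9.01 times as high in the free trial group.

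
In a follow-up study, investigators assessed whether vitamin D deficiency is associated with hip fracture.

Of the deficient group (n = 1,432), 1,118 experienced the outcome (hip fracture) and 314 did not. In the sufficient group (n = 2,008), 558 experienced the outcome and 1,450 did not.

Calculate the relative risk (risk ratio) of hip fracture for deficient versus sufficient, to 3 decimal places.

2.809

From the description: a = 1118, b = 314, c = 558, d = 1450.
Risk in exposed = 1118/1432 = 0.78073; risk in unexposed = 558/2008 = 0.27789.
RR = 0.78073 / 0.27789 = 2.80950
The risk among the exposed is 2.81 times that among the unexposed.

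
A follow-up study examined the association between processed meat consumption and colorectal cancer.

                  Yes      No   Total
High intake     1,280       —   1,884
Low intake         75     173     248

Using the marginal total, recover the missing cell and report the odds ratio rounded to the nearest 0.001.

4.888

The missing cell is in the exposed row: 1884 − 1280 = 604.
So a = 1280, b = 604, c = 75, d = 173.
OR = (a·d)/(b·c) = (1280 × 173) / (604 × 75) = 221440 / 45300 = 4.88830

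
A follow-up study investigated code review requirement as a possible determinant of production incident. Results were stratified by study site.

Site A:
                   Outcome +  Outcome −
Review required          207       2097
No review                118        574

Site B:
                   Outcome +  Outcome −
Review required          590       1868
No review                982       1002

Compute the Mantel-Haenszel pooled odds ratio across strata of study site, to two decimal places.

OR_MH = Σ(aᵢdᵢ/nᵢ) / Σ(bᵢcᵢ/nᵢ), where nᵢ is the stratum total.
Stratum 1 (Site A): n = 2996; a·d/n = 207·574/2996 = 39.6589; b·c/n = 2097·118/2996 = 82.5921
Stratum 2 (Site B): n = 4442; a·d/n = 590·1002/4442 = 133.0887; b·c/n = 1868·982/4442 = 412.9617
OR_MH = (39.6589 + 133.0887) / (82.5921 + 412.9617) = 172.7476 / 495.5539 = 0.34859

0.35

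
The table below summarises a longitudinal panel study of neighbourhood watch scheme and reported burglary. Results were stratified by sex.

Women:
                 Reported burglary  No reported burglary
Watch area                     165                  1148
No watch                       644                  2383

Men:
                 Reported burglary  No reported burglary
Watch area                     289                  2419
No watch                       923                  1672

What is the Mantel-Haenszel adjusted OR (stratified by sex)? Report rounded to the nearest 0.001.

0.307

OR_MH = Σ(aᵢdᵢ/nᵢ) / Σ(bᵢcᵢ/nᵢ), where nᵢ is the stratum total.
Stratum 1 (Women): n = 4340; a·d/n = 165·2383/4340 = 90.5979; b·c/n = 1148·644/4340 = 170.3484
Stratum 2 (Men): n = 5303; a·d/n = 289·1672/5303 = 91.1197; b·c/n = 2419·923/5303 = 421.0328
OR_MH = (90.5979 + 91.1197) / (170.3484 + 421.0328) = 181.7177 / 591.3812 = 0.30728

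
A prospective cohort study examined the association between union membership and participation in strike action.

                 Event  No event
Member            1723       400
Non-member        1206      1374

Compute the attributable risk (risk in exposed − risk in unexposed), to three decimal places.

Cells: a = 1723, b = 400, c = 1206, d = 1374.
Risk in exposed = 1723/2123 = 0.811587; risk in unexposed = 1206/2580 = 0.467442.
Risk difference = 0.811587 − 0.467442 = 0.344146

0.344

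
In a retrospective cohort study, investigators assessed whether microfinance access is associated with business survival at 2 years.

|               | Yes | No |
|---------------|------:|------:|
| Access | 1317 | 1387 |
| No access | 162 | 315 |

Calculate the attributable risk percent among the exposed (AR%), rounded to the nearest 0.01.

Cells: a = 1317, b = 1387, c = 162, d = 315.
Risk in exposed = 1317/2704 = 0.48706; risk in unexposed = 162/477 = 0.33962.
RR = 0.48706/0.33962 = 1.43411
AR% = (RR − 1)/RR × 100 = (1.43411 − 1)/1.43411 × 100 = 30.2703%

30.27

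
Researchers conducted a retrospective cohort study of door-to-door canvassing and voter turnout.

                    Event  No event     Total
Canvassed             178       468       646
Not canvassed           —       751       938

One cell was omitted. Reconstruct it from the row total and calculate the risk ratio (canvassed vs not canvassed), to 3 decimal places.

The missing cell is in the unexposed row: 938 − 751 = 187.
So a = 178, b = 468, c = 187, d = 751.
RR = [a/(a+b)] / [c/(c+d)] = (178/646) / (187/938) = 0.27554/0.19936 = 1.38213

1.382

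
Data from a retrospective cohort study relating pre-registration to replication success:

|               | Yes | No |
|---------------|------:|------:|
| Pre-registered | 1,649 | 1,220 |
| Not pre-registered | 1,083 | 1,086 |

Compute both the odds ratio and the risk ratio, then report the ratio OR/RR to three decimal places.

1.177

Cells: a = 1649, b = 1220, c = 1083, d = 1086.
OR = (1649·1086)/(1220·1083) = 1790814/1321260 = 1.35538
Risk in exposed = 1649/2869 = 0.57476; risk in unexposed = 1083/2169 = 0.49931; RR = 1.15112
OR/RR = 1.35538 / 1.15112 = 1.17745
The outcome is not rare, so the OR lies further from 1 than the RR.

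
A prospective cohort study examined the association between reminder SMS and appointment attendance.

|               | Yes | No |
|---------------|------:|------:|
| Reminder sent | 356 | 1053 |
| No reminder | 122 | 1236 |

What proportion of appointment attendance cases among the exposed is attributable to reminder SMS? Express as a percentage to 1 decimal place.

Cells: a = 356, b = 1053, c = 122, d = 1236.
Risk in exposed = 356/1409 = 0.25266; risk in unexposed = 122/1358 = 0.08984.
RR = 0.25266/0.08984 = 2.81241
AR% = (RR − 1)/RR × 100 = (2.81241 − 1)/2.81241 × 100 = 64.4433%

64.4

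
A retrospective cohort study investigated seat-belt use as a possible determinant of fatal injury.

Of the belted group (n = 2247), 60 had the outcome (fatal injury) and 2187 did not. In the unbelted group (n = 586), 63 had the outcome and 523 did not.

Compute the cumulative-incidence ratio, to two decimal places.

0.25

From the description: a = 60, b = 2187, c = 63, d = 523.
Risk in exposed = 60/2247 = 0.02670; risk in unexposed = 63/586 = 0.10751.
RR = 0.02670 / 0.10751 = 0.24837
The risk is 75% lower among the exposed than among the unexposed.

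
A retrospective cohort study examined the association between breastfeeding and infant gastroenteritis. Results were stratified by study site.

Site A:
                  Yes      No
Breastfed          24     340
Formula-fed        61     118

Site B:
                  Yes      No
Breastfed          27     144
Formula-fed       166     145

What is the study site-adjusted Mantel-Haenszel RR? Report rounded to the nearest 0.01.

0.25

RR_MH = Σ(aᵢ·n₀ᵢ/nᵢ) / Σ(cᵢ·n₁ᵢ/nᵢ), with n₁ᵢ = aᵢ+bᵢ (exposed), n₀ᵢ = cᵢ+dᵢ (unexposed), nᵢ = n₁ᵢ+n₀ᵢ.
Stratum 1 (Site A): n₁ = 364, n₀ = 179, n = 543; a·n₀/n = 24·179/543 = 7.9116; c·n₁/n = 61·364/543 = 40.8913
Stratum 2 (Site B): n₁ = 171, n₀ = 311, n = 482; a·n₀/n = 27·311/482 = 17.4212; c·n₁/n = 166·171/482 = 58.8921
RR_MH = (7.9116 + 17.4212) / (40.8913 + 58.8921) = 25.3328 / 99.7835 = 0.25388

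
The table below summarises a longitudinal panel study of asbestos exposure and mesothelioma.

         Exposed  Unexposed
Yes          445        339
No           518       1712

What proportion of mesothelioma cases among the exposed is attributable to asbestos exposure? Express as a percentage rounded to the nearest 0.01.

64.23

Reading the table with exposure as columns: a = 445 (Exposed, case), b = 518 (Exposed, non-case), c = 339 (Unexposed, case), d = 1712.
Risk in exposed = 445/963 = 0.46210; risk in unexposed = 339/2051 = 0.16529.
RR = 0.46210/0.16529 = 2.79576
AR% = (RR − 1)/RR × 100 = (2.79576 − 1)/2.79576 × 100 = 64.2315%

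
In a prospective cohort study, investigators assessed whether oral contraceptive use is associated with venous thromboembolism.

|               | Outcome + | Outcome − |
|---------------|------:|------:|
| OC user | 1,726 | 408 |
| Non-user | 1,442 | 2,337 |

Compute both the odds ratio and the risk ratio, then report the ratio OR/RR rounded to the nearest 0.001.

Cells: a = 1726, b = 408, c = 1442, d = 2337.
OR = (1726·2337)/(408·1442) = 4033662/588336 = 6.85605
Risk in exposed = 1726/2134 = 0.80881; risk in unexposed = 1442/3779 = 0.38158; RR = 2.11962
OR/RR = 6.85605 / 2.11962 = 3.23457
The outcome is not rare, so the OR lies further from 1 than the RR.

3.235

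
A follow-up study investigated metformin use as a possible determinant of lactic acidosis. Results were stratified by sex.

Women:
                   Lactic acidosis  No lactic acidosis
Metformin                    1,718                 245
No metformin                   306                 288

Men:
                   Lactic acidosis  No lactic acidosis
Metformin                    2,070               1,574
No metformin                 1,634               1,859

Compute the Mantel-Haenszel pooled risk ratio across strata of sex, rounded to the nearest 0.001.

1.321

RR_MH = Σ(aᵢ·n₀ᵢ/nᵢ) / Σ(cᵢ·n₁ᵢ/nᵢ), with n₁ᵢ = aᵢ+bᵢ (exposed), n₀ᵢ = cᵢ+dᵢ (unexposed), nᵢ = n₁ᵢ+n₀ᵢ.
Stratum 1 (Women): n₁ = 1963, n₀ = 594, n = 2557; a·n₀/n = 1718·594/2557 = 399.0974; c·n₁/n = 306·1963/2557 = 234.9151
Stratum 2 (Men): n₁ = 3644, n₀ = 3493, n = 7137; a·n₀/n = 2070·3493/7137 = 1013.1021; c·n₁/n = 1634·3644/7137 = 834.2856
RR_MH = (399.0974 + 1013.1021) / (234.9151 + 834.2856) = 1412.1995 / 1069.2007 = 1.32080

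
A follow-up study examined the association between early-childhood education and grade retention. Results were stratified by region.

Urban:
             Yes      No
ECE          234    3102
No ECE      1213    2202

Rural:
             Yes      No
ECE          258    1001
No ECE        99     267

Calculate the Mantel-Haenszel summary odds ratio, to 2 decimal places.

0.19

OR_MH = Σ(aᵢdᵢ/nᵢ) / Σ(bᵢcᵢ/nᵢ), where nᵢ is the stratum total.
Stratum 1 (Urban): n = 6751; a·d/n = 234·2202/6751 = 76.3247; b·c/n = 3102·1213/6751 = 557.3583
Stratum 2 (Rural): n = 1625; a·d/n = 258·267/1625 = 42.3914; b·c/n = 1001·99/1625 = 60.9840
OR_MH = (76.3247 + 42.3914) / (557.3583 + 60.9840) = 118.7161 / 618.3423 = 0.19199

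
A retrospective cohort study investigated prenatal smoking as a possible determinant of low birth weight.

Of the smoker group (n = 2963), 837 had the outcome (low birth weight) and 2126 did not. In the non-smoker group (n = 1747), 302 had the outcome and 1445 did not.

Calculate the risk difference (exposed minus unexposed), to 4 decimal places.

0.1096

From the description: a = 837, b = 2126, c = 302, d = 1445.
Risk in exposed = 837/2963 = 0.282484; risk in unexposed = 302/1747 = 0.172868.
Risk difference = 0.282484 − 0.172868 = 0.109616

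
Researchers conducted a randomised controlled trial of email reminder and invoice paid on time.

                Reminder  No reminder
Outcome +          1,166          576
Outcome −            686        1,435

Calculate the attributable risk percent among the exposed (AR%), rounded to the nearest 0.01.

54.51

Reading the table with exposure as columns: a = 1166 (Reminder, case), b = 686 (Reminder, non-case), c = 576 (No reminder, case), d = 1435.
Risk in exposed = 1166/1852 = 0.62959; risk in unexposed = 576/2011 = 0.28642.
RR = 0.62959/0.28642 = 2.19810
AR% = (RR − 1)/RR × 100 = (2.19810 − 1)/2.19810 × 100 = 54.5061%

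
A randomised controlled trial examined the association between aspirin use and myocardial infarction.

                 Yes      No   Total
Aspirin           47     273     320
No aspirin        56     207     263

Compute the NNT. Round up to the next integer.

Risk in treated group = 47/320 = 0.14688; risk in control = 56/263 = 0.21293.
Absolute risk reduction = 0.21293 − 0.14688 = 0.06605
NNT = 1 / ARR = 1 / 0.06605 = 15.139 → round up → 16

16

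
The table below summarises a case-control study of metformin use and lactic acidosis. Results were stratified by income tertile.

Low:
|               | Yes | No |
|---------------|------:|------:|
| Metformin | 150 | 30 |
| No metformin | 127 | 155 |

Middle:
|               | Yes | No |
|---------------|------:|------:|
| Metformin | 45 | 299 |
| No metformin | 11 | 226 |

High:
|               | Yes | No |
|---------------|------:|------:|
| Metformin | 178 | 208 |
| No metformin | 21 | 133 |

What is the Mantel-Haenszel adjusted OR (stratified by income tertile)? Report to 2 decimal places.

5.08

OR_MH = Σ(aᵢdᵢ/nᵢ) / Σ(bᵢcᵢ/nᵢ), where nᵢ is the stratum total.
Stratum 1 (Low): n = 462; a·d/n = 150·155/462 = 50.3247; b·c/n = 30·127/462 = 8.2468
Stratum 2 (Middle): n = 581; a·d/n = 45·226/581 = 17.5043; b·c/n = 299·11/581 = 5.6609
Stratum 3 (High): n = 540; a·d/n = 178·133/540 = 43.8407; b·c/n = 208·21/540 = 8.0889
OR_MH = (50.3247 + 17.5043 + 43.8407) / (8.2468 + 5.6609 + 8.0889) = 111.6697 / 21.9966 = 5.07669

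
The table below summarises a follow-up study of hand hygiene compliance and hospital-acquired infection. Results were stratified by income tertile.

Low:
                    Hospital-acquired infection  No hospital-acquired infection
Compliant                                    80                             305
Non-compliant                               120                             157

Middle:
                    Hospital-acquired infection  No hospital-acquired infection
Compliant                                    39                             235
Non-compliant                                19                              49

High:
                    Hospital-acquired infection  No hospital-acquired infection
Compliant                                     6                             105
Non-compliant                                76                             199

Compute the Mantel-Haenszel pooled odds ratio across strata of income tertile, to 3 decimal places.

OR_MH = Σ(aᵢdᵢ/nᵢ) / Σ(bᵢcᵢ/nᵢ), where nᵢ is the stratum total.
Stratum 1 (Low): n = 662; a·d/n = 80·157/662 = 18.9728; b·c/n = 305·120/662 = 55.2870
Stratum 2 (Middle): n = 342; a·d/n = 39·49/342 = 5.5877; b·c/n = 235·19/342 = 13.0556
Stratum 3 (High): n = 386; a·d/n = 6·199/386 = 3.0933; b·c/n = 105·76/386 = 20.6736
OR_MH = (18.9728 + 5.5877 + 3.0933) / (55.2870 + 13.0556 + 20.6736) = 27.6538 / 89.0161 = 0.31066

0.311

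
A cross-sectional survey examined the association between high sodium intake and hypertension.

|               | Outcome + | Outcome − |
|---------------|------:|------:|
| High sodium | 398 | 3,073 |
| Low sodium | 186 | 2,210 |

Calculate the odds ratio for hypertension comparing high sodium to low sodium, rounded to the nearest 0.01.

1.54

Cells: a = 398, b = 3073, c = 186, d = 2210.
OR = (a·d)/(b·c) = (398 × 2210) / (3073 × 186) = 879580 / 571578 = 1.53886
The odds of hypertension are about 1.54 times as high in the high sodium group.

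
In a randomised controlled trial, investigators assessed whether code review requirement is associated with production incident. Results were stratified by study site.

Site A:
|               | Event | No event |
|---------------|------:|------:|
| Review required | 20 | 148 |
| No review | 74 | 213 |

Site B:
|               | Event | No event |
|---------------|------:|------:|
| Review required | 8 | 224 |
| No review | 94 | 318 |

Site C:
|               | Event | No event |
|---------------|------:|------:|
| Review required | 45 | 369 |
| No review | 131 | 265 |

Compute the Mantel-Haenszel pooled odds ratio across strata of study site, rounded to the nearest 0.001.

0.241

OR_MH = Σ(aᵢdᵢ/nᵢ) / Σ(bᵢcᵢ/nᵢ), where nᵢ is the stratum total.
Stratum 1 (Site A): n = 455; a·d/n = 20·213/455 = 9.3626; b·c/n = 148·74/455 = 24.0703
Stratum 2 (Site B): n = 644; a·d/n = 8·318/644 = 3.9503; b·c/n = 224·94/644 = 32.6957
Stratum 3 (Site C): n = 810; a·d/n = 45·265/810 = 14.7222; b·c/n = 369·131/810 = 59.6778
OR_MH = (9.3626 + 3.9503 + 14.7222) / (24.0703 + 32.6957 + 59.6778) = 28.0352 / 116.4438 = 0.24076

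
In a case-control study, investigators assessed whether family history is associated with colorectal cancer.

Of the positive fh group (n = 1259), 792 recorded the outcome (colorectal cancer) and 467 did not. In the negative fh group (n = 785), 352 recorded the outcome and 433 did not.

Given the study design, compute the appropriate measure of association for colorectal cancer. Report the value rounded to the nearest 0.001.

2.086

From the description: a = 792, b = 467, c = 352, d = 433.
This is a case-control study: participants were sampled on outcome status, so risks in the source population cannot be estimated directly — relative risk is not valid here. The odds ratio is the appropriate measure.
OR = (a·d)/(b·c) = (792 × 433) / (467 × 352) = 342936 / 164384 = 2.08619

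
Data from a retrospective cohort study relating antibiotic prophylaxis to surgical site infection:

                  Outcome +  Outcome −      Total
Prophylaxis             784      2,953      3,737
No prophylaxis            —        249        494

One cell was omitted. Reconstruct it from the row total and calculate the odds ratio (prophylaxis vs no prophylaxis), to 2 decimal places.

The missing cell is in the unexposed row: 494 − 249 = 245.
So a = 784, b = 2953, c = 245, d = 249.
OR = (a·d)/(b·c) = (784 × 249) / (2953 × 245) = 195216 / 723485 = 0.26983

0.27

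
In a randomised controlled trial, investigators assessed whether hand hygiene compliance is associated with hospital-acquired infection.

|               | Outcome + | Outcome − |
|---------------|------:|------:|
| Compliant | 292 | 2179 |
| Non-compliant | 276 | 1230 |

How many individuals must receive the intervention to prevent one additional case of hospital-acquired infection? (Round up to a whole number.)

16

Risk in treated group = 292/2471 = 0.11817; risk in control = 276/1506 = 0.18327.
Absolute risk reduction = 0.18327 − 0.11817 = 0.06510
NNT = 1 / ARR = 1 / 0.06510 = 15.362 → round up → 16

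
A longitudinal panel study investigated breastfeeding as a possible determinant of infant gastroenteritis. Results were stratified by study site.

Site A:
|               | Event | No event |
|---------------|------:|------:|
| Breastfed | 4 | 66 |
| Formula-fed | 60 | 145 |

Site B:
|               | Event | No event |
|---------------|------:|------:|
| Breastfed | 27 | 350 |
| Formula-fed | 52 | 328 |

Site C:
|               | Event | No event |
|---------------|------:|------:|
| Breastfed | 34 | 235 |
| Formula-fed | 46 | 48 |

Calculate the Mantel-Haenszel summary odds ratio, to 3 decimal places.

0.268

OR_MH = Σ(aᵢdᵢ/nᵢ) / Σ(bᵢcᵢ/nᵢ), where nᵢ is the stratum total.
Stratum 1 (Site A): n = 275; a·d/n = 4·145/275 = 2.1091; b·c/n = 66·60/275 = 14.4000
Stratum 2 (Site B): n = 757; a·d/n = 27·328/757 = 11.6988; b·c/n = 350·52/757 = 24.0423
Stratum 3 (Site C): n = 363; a·d/n = 34·48/363 = 4.4959; b·c/n = 235·46/363 = 29.7796
OR_MH = (2.1091 + 11.6988 + 4.4959) / (14.4000 + 24.0423 + 29.7796) = 18.3038 / 68.2219 = 0.26830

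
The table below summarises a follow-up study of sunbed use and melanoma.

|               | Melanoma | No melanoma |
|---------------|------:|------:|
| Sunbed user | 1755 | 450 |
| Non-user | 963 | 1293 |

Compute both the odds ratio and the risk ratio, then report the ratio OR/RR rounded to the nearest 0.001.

Cells: a = 1755, b = 450, c = 963, d = 1293.
OR = (1755·1293)/(450·963) = 2269215/433350 = 5.23645
Risk in exposed = 1755/2205 = 0.79592; risk in unexposed = 963/2256 = 0.42686; RR = 1.86458
OR/RR = 5.23645 / 1.86458 = 2.80838
The outcome is not rare, so the OR lies further from 1 than the RR.

2.808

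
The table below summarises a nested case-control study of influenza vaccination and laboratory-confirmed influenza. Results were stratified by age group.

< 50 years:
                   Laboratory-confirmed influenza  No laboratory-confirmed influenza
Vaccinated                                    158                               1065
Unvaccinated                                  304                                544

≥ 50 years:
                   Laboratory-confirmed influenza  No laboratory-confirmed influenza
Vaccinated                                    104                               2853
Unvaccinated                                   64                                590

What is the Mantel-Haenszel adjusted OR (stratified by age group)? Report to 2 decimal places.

OR_MH = Σ(aᵢdᵢ/nᵢ) / Σ(bᵢcᵢ/nᵢ), where nᵢ is the stratum total.
Stratum 1 (< 50 years): n = 2071; a·d/n = 158·544/2071 = 41.5027; b·c/n = 1065·304/2071 = 156.3303
Stratum 2 (≥ 50 years): n = 3611; a·d/n = 104·590/3611 = 16.9925; b·c/n = 2853·64/3611 = 50.5655
OR_MH = (41.5027 + 16.9925) / (156.3303 + 50.5655) = 58.4952 / 206.8958 = 0.28273

0.28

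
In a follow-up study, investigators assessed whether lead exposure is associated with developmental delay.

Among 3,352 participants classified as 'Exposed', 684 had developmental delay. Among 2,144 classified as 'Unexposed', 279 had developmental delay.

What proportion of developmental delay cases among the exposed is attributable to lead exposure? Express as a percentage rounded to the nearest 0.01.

36.23

From the description: a = 684, b = 2668, c = 279, d = 1865.
Risk in exposed = 684/3352 = 0.20406; risk in unexposed = 279/2144 = 0.13013.
RR = 0.20406/0.13013 = 1.56810
AR% = (RR − 1)/RR × 100 = (1.56810 − 1)/1.56810 × 100 = 36.2284%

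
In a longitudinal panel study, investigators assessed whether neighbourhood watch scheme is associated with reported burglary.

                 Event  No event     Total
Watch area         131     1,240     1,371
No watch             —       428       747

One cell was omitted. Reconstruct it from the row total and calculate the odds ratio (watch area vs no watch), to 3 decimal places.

0.142

The missing cell is in the unexposed row: 747 − 428 = 319.
So a = 131, b = 1240, c = 319, d = 428.
OR = (a·d)/(b·c) = (131 × 428) / (1240 × 319) = 56068 / 395560 = 0.14174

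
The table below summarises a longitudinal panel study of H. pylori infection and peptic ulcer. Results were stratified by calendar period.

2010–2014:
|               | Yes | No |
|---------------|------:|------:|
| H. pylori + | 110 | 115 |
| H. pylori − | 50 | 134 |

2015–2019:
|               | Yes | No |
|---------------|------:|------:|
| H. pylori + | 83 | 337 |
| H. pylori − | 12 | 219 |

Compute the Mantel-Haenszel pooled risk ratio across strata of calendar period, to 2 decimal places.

2.24

RR_MH = Σ(aᵢ·n₀ᵢ/nᵢ) / Σ(cᵢ·n₁ᵢ/nᵢ), with n₁ᵢ = aᵢ+bᵢ (exposed), n₀ᵢ = cᵢ+dᵢ (unexposed), nᵢ = n₁ᵢ+n₀ᵢ.
Stratum 1 (2010–2014): n₁ = 225, n₀ = 184, n = 409; a·n₀/n = 110·184/409 = 49.4866; c·n₁/n = 50·225/409 = 27.5061
Stratum 2 (2015–2019): n₁ = 420, n₀ = 231, n = 651; a·n₀/n = 83·231/651 = 29.4516; c·n₁/n = 12·420/651 = 7.7419
RR_MH = (49.4866 + 29.4516) / (27.5061 + 7.7419) = 78.9382 / 35.2480 = 2.23950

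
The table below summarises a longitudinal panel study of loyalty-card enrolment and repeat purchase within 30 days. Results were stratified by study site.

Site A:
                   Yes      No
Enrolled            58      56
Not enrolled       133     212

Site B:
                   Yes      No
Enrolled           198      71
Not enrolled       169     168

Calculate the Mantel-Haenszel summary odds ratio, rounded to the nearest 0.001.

OR_MH = Σ(aᵢdᵢ/nᵢ) / Σ(bᵢcᵢ/nᵢ), where nᵢ is the stratum total.
Stratum 1 (Site A): n = 459; a·d/n = 58·212/459 = 26.7887; b·c/n = 56·133/459 = 16.2266
Stratum 2 (Site B): n = 606; a·d/n = 198·168/606 = 54.8911; b·c/n = 71·169/606 = 19.8003
OR_MH = (26.7887 + 54.8911) / (16.2266 + 19.8003) = 81.6798 / 36.0269 = 2.26719

2.267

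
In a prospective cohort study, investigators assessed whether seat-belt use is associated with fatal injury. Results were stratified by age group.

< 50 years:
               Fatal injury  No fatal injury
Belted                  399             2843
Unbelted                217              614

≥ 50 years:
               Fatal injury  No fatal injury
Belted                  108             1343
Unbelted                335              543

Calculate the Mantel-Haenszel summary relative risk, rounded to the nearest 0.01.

0.32

RR_MH = Σ(aᵢ·n₀ᵢ/nᵢ) / Σ(cᵢ·n₁ᵢ/nᵢ), with n₁ᵢ = aᵢ+bᵢ (exposed), n₀ᵢ = cᵢ+dᵢ (unexposed), nᵢ = n₁ᵢ+n₀ᵢ.
Stratum 1 (< 50 years): n₁ = 3242, n₀ = 831, n = 4073; a·n₀/n = 399·831/4073 = 81.4066; c·n₁/n = 217·3242/4073 = 172.7262
Stratum 2 (≥ 50 years): n₁ = 1451, n₀ = 878, n = 2329; a·n₀/n = 108·878/2329 = 40.7145; c·n₁/n = 335·1451/2329 = 208.7097
RR_MH = (81.4066 + 40.7145) / (172.7262 + 208.7097) = 122.1210 / 381.4360 = 0.32016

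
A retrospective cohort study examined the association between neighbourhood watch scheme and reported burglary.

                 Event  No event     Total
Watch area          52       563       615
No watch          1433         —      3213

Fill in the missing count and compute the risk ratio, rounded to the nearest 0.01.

0.19

The missing cell is in the unexposed row: 3213 − 1433 = 1780.
So a = 52, b = 563, c = 1433, d = 1780.
RR = [a/(a+b)] / [c/(c+d)] = (52/615) / (1433/3213) = 0.08455/0.44600 = 0.18958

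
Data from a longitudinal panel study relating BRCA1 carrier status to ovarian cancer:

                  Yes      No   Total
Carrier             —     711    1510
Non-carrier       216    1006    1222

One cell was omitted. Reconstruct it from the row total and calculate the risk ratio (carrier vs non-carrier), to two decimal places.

2.99

The missing cell is in the exposed row: 1510 − 711 = 799.
So a = 799, b = 711, c = 216, d = 1006.
RR = [a/(a+b)] / [c/(c+d)] = (799/1510) / (216/1222) = 0.52914/0.17676 = 2.99356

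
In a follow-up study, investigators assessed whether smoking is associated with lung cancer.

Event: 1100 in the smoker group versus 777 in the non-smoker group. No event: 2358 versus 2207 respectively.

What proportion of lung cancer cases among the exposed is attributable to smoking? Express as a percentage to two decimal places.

From the description: a = 1100, b = 2358, c = 777, d = 2207.
Risk in exposed = 1100/3458 = 0.31810; risk in unexposed = 777/2984 = 0.26039.
RR = 0.31810/0.26039 = 1.22165
AR% = (RR − 1)/RR × 100 = (1.22165 − 1)/1.22165 × 100 = 18.1432%

18.14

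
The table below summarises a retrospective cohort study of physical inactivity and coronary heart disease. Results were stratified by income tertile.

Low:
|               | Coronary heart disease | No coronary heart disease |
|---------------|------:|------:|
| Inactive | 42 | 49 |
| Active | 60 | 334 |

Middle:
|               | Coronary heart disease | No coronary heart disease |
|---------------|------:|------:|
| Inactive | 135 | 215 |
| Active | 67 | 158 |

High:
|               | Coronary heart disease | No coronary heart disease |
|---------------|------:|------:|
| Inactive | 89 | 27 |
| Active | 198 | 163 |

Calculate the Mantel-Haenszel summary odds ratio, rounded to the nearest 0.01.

OR_MH = Σ(aᵢdᵢ/nᵢ) / Σ(bᵢcᵢ/nᵢ), where nᵢ is the stratum total.
Stratum 1 (Low): n = 485; a·d/n = 42·334/485 = 28.9237; b·c/n = 49·60/485 = 6.0619
Stratum 2 (Middle): n = 575; a·d/n = 135·158/575 = 37.0957; b·c/n = 215·67/575 = 25.0522
Stratum 3 (High): n = 477; a·d/n = 89·163/477 = 30.4130; b·c/n = 27·198/477 = 11.2075
OR_MH = (28.9237 + 37.0957 + 30.4130) / (6.0619 + 25.0522 + 11.2075) = 96.4324 / 42.3216 = 2.27856

2.28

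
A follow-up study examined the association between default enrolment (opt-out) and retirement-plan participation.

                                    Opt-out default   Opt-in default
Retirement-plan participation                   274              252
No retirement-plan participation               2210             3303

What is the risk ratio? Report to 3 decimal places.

1.556

Reading the table with exposure as columns: a = 274 (Opt-out default, case), b = 2210 (Opt-out default, non-case), c = 252 (Opt-in default, case), d = 3303.
Risk in exposed = 274/2484 = 0.11031; risk in unexposed = 252/3555 = 0.07089.
RR = 0.11031 / 0.07089 = 1.55610
The risk among the exposed is 1.56 times that among the unexposed.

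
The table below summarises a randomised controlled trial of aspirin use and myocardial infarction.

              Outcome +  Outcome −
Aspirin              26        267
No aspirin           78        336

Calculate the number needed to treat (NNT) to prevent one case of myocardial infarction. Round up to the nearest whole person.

Risk in treated group = 26/293 = 0.08874; risk in control = 78/414 = 0.18841.
Absolute risk reduction = 0.18841 − 0.08874 = 0.09967
NNT = 1 / ARR = 1 / 0.09967 = 10.033 → round up → 11

11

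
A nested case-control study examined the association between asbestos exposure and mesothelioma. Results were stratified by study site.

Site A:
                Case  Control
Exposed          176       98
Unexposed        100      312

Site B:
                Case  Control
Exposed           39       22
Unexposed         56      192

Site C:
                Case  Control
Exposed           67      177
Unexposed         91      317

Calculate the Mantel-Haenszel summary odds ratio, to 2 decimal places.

OR_MH = Σ(aᵢdᵢ/nᵢ) / Σ(bᵢcᵢ/nᵢ), where nᵢ is the stratum total.
Stratum 1 (Site A): n = 686; a·d/n = 176·312/686 = 80.0466; b·c/n = 98·100/686 = 14.2857
Stratum 2 (Site B): n = 309; a·d/n = 39·192/309 = 24.2330; b·c/n = 22·56/309 = 3.9871
Stratum 3 (Site C): n = 652; a·d/n = 67·317/652 = 32.5752; b·c/n = 177·91/652 = 24.7040
OR_MH = (80.0466 + 24.2330 + 32.5752) / (14.2857 + 3.9871 + 24.7040) = 136.8548 / 42.9768 = 3.18439

3.18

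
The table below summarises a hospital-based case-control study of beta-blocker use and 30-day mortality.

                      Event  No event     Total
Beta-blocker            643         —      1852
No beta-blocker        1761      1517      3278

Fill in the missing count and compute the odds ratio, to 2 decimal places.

The missing cell is in the exposed row: 1852 − 643 = 1209.
So a = 643, b = 1209, c = 1761, d = 1517.
OR = (a·d)/(b·c) = (643 × 1517) / (1209 × 1761) = 975431 / 2129049 = 0.45815

0.46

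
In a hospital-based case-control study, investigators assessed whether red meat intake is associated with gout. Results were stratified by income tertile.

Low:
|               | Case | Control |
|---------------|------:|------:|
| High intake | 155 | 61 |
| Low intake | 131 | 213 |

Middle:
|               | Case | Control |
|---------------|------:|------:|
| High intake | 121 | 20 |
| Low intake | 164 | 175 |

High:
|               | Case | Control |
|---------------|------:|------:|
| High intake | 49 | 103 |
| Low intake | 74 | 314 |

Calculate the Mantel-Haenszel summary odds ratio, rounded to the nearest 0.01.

3.74

OR_MH = Σ(aᵢdᵢ/nᵢ) / Σ(bᵢcᵢ/nᵢ), where nᵢ is the stratum total.
Stratum 1 (Low): n = 560; a·d/n = 155·213/560 = 58.9554; b·c/n = 61·131/560 = 14.2696
Stratum 2 (Middle): n = 480; a·d/n = 121·175/480 = 44.1146; b·c/n = 20·164/480 = 6.8333
Stratum 3 (High): n = 540; a·d/n = 49·314/540 = 28.4926; b·c/n = 103·74/540 = 14.1148
OR_MH = (58.9554 + 44.1146 + 28.4926) / (14.2696 + 6.8333 + 14.1148) = 131.5625 / 35.2178 = 3.73568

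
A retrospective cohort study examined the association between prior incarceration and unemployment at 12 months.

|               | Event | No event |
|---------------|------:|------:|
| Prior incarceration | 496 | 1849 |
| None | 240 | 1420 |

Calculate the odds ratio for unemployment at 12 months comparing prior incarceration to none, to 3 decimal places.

Cells: a = 496, b = 1849, c = 240, d = 1420.
OR = (a·d)/(b·c) = (496 × 1420) / (1849 × 240) = 704320 / 443760 = 1.58716
The odds of unemployment at 12 months are about 1.59 times as high in the prior incarceration group.

1.587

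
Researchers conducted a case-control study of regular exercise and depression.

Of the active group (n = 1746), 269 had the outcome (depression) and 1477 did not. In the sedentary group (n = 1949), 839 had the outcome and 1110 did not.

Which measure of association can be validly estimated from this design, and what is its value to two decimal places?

0.24

From the description: a = 269, b = 1477, c = 839, d = 1110.
This is a case-control study: participants were sampled on outcome status, so risks in the source population cannot be estimated directly — relative risk is not valid here. The odds ratio is the appropriate measure.
OR = (a·d)/(b·c) = (269 × 1110) / (1477 × 839) = 298590 / 1239203 = 0.24095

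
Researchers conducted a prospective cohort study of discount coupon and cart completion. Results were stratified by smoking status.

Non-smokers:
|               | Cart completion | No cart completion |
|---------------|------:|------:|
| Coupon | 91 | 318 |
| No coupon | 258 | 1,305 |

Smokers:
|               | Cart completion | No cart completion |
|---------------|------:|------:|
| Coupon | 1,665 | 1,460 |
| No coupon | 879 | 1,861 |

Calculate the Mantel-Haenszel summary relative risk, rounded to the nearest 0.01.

1.63

RR_MH = Σ(aᵢ·n₀ᵢ/nᵢ) / Σ(cᵢ·n₁ᵢ/nᵢ), with n₁ᵢ = aᵢ+bᵢ (exposed), n₀ᵢ = cᵢ+dᵢ (unexposed), nᵢ = n₁ᵢ+n₀ᵢ.
Stratum 1 (Non-smokers): n₁ = 409, n₀ = 1563, n = 1972; a·n₀/n = 91·1563/1972 = 72.1263; c·n₁/n = 258·409/1972 = 53.5101
Stratum 2 (Smokers): n₁ = 3125, n₀ = 2740, n = 5865; a·n₀/n = 1665·2740/5865 = 777.8517; c·n₁/n = 879·3125/5865 = 468.3504
RR_MH = (72.1263 + 777.8517) / (53.5101 + 468.3504) = 849.9779 / 521.8605 = 1.62875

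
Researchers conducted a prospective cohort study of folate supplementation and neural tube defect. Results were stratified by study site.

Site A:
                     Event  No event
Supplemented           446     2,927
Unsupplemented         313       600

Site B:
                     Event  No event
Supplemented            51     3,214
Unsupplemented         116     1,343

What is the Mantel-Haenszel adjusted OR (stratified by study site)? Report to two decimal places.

0.26

OR_MH = Σ(aᵢdᵢ/nᵢ) / Σ(bᵢcᵢ/nᵢ), where nᵢ is the stratum total.
Stratum 1 (Site A): n = 4286; a·d/n = 446·600/4286 = 62.4358; b·c/n = 2927·313/4286 = 213.7543
Stratum 2 (Site B): n = 4724; a·d/n = 51·1343/4724 = 14.4989; b·c/n = 3214·116/4724 = 78.9213
OR_MH = (62.4358 + 14.4989) / (213.7543 + 78.9213) = 76.9348 / 292.6756 = 0.26287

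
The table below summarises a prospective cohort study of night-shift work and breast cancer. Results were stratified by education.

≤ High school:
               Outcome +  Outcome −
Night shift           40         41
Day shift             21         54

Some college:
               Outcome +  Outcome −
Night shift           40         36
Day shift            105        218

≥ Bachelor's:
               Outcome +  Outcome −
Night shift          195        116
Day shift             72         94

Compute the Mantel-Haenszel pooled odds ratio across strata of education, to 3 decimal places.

OR_MH = Σ(aᵢdᵢ/nᵢ) / Σ(bᵢcᵢ/nᵢ), where nᵢ is the stratum total.
Stratum 1 (≤ High school): n = 156; a·d/n = 40·54/156 = 13.8462; b·c/n = 41·21/156 = 5.5192
Stratum 2 (Some college): n = 399; a·d/n = 40·218/399 = 21.8546; b·c/n = 36·105/399 = 9.4737
Stratum 3 (≥ Bachelor's): n = 477; a·d/n = 195·94/477 = 38.4277; b·c/n = 116·72/477 = 17.5094
OR_MH = (13.8462 + 21.8546 + 38.4277) / (5.5192 + 9.4737 + 17.5094) = 74.1285 / 32.5023 = 2.28071

2.281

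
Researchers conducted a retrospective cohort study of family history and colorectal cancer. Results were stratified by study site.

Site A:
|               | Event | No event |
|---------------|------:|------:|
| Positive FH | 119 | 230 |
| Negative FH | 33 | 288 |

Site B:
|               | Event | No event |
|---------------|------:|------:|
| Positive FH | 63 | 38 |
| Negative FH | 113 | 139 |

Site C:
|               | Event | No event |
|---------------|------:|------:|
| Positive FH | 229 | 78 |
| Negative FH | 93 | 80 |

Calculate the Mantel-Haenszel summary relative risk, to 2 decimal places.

1.69

RR_MH = Σ(aᵢ·n₀ᵢ/nᵢ) / Σ(cᵢ·n₁ᵢ/nᵢ), with n₁ᵢ = aᵢ+bᵢ (exposed), n₀ᵢ = cᵢ+dᵢ (unexposed), nᵢ = n₁ᵢ+n₀ᵢ.
Stratum 1 (Site A): n₁ = 349, n₀ = 321, n = 670; a·n₀/n = 119·321/670 = 57.0134; c·n₁/n = 33·349/670 = 17.1896
Stratum 2 (Site B): n₁ = 101, n₀ = 252, n = 353; a·n₀/n = 63·252/353 = 44.9745; c·n₁/n = 113·101/353 = 32.3314
Stratum 3 (Site C): n₁ = 307, n₀ = 173, n = 480; a·n₀/n = 229·173/480 = 82.5354; c·n₁/n = 93·307/480 = 59.4813
RR_MH = (57.0134 + 44.9745 + 82.5354) / (17.1896 + 32.3314 + 59.4813) = 184.5234 / 109.0022 = 1.69284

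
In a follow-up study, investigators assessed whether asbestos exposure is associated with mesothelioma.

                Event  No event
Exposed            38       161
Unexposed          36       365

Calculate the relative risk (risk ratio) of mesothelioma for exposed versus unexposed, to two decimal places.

2.13

Cells: a = 38, b = 161, c = 36, d = 365.
Risk in exposed = 38/199 = 0.19095; risk in unexposed = 36/401 = 0.08978.
RR = 0.19095 / 0.08978 = 2.12702
The risk among the exposed is 2.13 times that among the unexposed.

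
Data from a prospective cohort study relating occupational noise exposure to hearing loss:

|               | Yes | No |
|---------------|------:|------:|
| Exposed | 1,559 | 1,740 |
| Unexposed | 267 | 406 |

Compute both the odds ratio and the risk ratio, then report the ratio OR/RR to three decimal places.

1.144

Cells: a = 1559, b = 1740, c = 267, d = 406.
OR = (1559·406)/(1740·267) = 632954/464580 = 1.36242
Risk in exposed = 1559/3299 = 0.47257; risk in unexposed = 267/673 = 0.39673; RR = 1.19115
OR/RR = 1.36242 / 1.19115 = 1.14378
The outcome is not rare, so the OR lies further from 1 than the RR.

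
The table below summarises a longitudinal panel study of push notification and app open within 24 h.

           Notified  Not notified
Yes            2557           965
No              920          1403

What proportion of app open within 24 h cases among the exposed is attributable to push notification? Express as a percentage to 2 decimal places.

44.59

Reading the table with exposure as columns: a = 2557 (Notified, case), b = 920 (Notified, non-case), c = 965 (Not notified, case), d = 1403.
Risk in exposed = 2557/3477 = 0.73540; risk in unexposed = 965/2368 = 0.40752.
RR = 0.73540/0.40752 = 1.80460
AR% = (RR − 1)/RR × 100 = (1.80460 − 1)/1.80460 × 100 = 44.5860%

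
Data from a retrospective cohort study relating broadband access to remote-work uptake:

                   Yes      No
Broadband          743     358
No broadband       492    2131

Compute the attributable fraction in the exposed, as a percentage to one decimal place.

Cells: a = 743, b = 358, c = 492, d = 2131.
Risk in exposed = 743/1101 = 0.67484; risk in unexposed = 492/2623 = 0.18757.
RR = 0.67484/0.18757 = 3.59778
AR% = (RR − 1)/RR × 100 = (3.59778 − 1)/3.59778 × 100 = 72.2051%

72.2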